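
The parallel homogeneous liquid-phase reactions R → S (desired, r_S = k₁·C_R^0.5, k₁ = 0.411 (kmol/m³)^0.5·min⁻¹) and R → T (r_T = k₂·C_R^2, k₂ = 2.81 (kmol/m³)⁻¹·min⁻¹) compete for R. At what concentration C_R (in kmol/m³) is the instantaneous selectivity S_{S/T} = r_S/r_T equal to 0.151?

0.979 kmol/m³

S_{S/T} = (k₁/k₂)·C_R^-1.5 ⇒ C_R = (S·k₂/k₁)^(1/(-1.5)).
= (0.151×2.81/0.411)^(-0.6667) = (1.032)^(-0.6667) = 0.979 kmol/m³.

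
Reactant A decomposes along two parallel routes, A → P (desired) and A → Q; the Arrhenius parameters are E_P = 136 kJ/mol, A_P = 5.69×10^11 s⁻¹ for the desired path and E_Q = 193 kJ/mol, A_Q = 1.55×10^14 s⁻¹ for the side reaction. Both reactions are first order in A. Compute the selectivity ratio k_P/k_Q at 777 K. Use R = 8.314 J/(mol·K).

24.9

With equal orders, S_{P/Q} = k_P/k_Q = (A_P/A_Q)·exp[(E_Q−E_P)/(RT)].
(E_Q−E_P)/(RT) = (193−136)×10³/(8.314×777) = 57000/6460 = 8.824.
k_P/k_Q = (5.69×10^11/1.55×10^14)·exp(8.824) = 0.003671 × 6792 = 24.9.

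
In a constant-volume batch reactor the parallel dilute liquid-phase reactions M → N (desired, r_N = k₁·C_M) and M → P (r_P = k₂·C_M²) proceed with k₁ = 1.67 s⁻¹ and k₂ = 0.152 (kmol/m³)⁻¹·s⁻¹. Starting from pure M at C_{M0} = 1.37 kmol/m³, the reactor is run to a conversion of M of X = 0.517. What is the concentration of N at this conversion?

C_M = C_{M0}(1−X) = 0.6617 kmol/m³.
Along a PFR/batch, dC_N/dC_M = −r_N/(r_N+r_P) = −k₁/(k₁+k₂·C_M).
Integrating from C_{M0} to C_M: C_N = (1.67/0.152)·ln[(1.67+0.152·1.37)/(1.67+0.152·0.662)] = 10.99·ln(1.878/1.771) = 0.6485 kmol/m³.

0.649 kmol/m³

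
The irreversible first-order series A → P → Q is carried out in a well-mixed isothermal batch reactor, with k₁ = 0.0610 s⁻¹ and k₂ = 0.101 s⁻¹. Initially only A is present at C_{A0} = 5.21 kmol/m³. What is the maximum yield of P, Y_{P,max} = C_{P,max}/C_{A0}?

0.280

For a first-order series the maximum intermediate yield is C_{P,max}/C_{A0} = (k₁/k₂)^[k₂/(k₂−k₁)].
= (0.0610/0.101)^(0.101/(0.101−0.0610)) = (0.6040)^(2.525) = 0.2799.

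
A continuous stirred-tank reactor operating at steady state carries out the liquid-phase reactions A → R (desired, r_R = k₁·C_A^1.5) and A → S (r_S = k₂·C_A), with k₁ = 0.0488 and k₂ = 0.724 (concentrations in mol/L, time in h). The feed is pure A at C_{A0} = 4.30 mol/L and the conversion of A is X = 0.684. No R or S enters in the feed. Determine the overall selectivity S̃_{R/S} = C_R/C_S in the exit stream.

Exit C_A = C_{A0}(1−X) = 4.30×0.316 = 1.359 mol/L.
In a CSTR the entire volume is at exit conditions, so r_R = 0.0488×1.359^1.5 = 0.07730 and r_S = 0.724×1.359 = 0.9838.
Overall selectivity = C_R/C_S = r_Rτ/(r_Sτ) = r_R/r_S = 0.0786.

0.0786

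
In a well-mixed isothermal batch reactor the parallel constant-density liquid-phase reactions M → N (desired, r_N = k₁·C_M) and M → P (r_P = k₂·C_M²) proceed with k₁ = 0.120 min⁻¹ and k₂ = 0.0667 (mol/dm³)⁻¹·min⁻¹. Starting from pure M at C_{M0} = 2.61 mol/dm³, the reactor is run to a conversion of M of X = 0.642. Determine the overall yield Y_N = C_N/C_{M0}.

0.330

C_M = C_{M0}(1−X) = 0.9344 mol/dm³.
Along a PFR/batch, dC_N/dC_M = −r_N/(r_N+r_P) = −k₁/(k₁+k₂·C_M).
Integrating from C_{M0} to C_M: C_N = (0.120/0.0667)·ln[(0.120+0.0667·2.61)/(0.120+0.0667·0.934)] = 1.799·ln(0.2941/0.1823) = 0.8601 mol/dm³.
Y_N = C_N/C_{M0} = 0.8601/2.61 = 0.330.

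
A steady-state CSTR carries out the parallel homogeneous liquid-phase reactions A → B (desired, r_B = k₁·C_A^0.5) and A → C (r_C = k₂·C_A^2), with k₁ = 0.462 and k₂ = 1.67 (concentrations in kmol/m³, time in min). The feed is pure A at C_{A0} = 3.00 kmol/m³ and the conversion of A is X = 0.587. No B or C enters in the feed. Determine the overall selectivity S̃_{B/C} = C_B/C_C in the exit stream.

Exit C_A = C_{A0}(1−X) = 3.00×0.413 = 1.239 kmol/m³.
In a CSTR the entire volume is at exit conditions, so r_B = 0.462×1.239^0.5 = 0.5143 and r_C = 1.67×1.239^2 = 2.564.
Overall selectivity = C_B/C_C = r_Bτ/(r_Cτ) = r_B/r_C = 0.201.

0.201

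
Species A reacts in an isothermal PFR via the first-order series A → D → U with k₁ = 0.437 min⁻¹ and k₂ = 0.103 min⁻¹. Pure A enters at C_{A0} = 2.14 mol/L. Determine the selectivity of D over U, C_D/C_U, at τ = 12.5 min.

0.555

The intermediate concentration in a first-order A→B→C sequence is C_D = k₁C_{A0}(e^(−k₁τ) − e^(−k₂τ))/(k₂−k₁).
e^(−k₁τ) = e^(−0.437×12.5) = e^(−5.463) = 0.004243; e^(−k₂τ) = e^(−1.287) = 0.2760.
C_D = 0.437×2.14/(0.103−0.437) × (0.004243−0.2760) = (-2.800)×(-0.2717) = 0.7608 mol/L.
C_A = C_{A0}e^(−k₁τ) = 0.009080 mol/L, so C_U = C_{A0}−C_A−C_D = 1.370 mol/L; C_D/C_U = 0.555.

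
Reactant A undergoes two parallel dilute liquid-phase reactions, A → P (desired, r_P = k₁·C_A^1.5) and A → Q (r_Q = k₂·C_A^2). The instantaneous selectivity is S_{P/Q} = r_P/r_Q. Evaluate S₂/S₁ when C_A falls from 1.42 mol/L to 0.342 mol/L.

2.04

S_{P/Q} = (k₁/k₂)·C_A^-0.5, so S₂/S₁ = (C_{A,2}/C_{A,1})^-0.5.
= (0.342/1.42)^(-0.5) = (0.2408)^(-0.5) = 2.04.
Selectivity toward P rises as C_A falls — low-concentration operation is favoured.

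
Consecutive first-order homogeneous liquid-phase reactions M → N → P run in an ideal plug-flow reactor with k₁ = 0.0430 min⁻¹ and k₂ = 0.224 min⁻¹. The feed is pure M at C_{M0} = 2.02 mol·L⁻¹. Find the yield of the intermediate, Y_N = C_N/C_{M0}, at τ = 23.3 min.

0.0859

Solving the coupled first-order balances gives C_N(τ) = [k₁/(k₂−k₁)]·C_{M0}·(e^(−k₁τ) − e^(−k₂τ)).
e^(−k₁τ) = e^(−0.0430×23.3) = e^(−1.002) = 0.3672; e^(−k₂τ) = e^(−5.219) = 0.005412.
C_N = 0.0430×2.02/(0.224−0.0430) × (0.3672−0.005412) = 0.4799×0.3618 = 0.1736 mol·L⁻¹.
Y_N = C_N/C_{M0} = 0.1736/2.02 = 0.0859.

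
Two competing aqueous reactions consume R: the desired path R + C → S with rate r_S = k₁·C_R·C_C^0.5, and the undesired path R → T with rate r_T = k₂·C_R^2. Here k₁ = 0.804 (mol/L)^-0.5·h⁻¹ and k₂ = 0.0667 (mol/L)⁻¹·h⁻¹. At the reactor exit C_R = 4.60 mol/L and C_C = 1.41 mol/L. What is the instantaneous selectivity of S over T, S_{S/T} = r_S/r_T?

3.11

S_{S/T} = r_S/r_T = (k₁·C_R·C_C^0.5)/(k₂·C_R^2) = (k₁/k₂)·C_R⁻¹·C_C^0.5.
= (0.804×4.600×1.410^0.5) / (0.0667×4.600^2) = 4.392/1.411 = 3.11.
The undesired path is higher order in R, so low C_R (CSTR or dilute feed) favours S.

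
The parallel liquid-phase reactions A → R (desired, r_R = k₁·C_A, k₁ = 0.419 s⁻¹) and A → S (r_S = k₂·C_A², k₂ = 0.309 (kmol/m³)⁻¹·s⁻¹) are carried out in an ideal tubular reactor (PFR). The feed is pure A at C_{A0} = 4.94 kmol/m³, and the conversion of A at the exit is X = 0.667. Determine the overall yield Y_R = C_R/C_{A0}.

C_A = C_{A0}(1−X) = 1.645 kmol/m³.
Along a PFR/batch, dC_R/dC_A = −r_R/(r_R+r_S) = −k₁/(k₁+k₂·C_A).
Integrating from C_{A0} to C_A: C_R = (0.419/0.309)·ln[(0.419+0.309·4.94)/(0.419+0.309·1.65)] = 1.356·ln(1.945/0.9273) = 1.005 kmol/m³.
Y_R = C_R/C_{A0} = 1.005/4.94 = 0.203.

0.203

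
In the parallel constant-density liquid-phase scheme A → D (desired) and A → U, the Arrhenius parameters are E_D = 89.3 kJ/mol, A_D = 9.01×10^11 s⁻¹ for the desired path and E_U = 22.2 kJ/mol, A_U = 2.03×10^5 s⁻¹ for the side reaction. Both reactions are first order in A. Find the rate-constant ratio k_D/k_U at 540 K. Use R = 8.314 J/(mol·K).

Since both paths have the same order in A, the concentration cancels and S_{D/U} = k_D/k_U = (A_D/A_U)·exp[(E_U−E_D)/(RT)].
(E_U−E_D)/(RT) = (22.2−89.3)×10³/(8.314×540) = -67100/4490 = -14.95.
k_D/k_U = (9.01×10^11/2.03×10^5)·exp(-14.95) = 4.438×10^6 × 3.229×10^-7 = 1.43.
Since E_D > E_U, raising the temperature improves selectivity toward D.

1.43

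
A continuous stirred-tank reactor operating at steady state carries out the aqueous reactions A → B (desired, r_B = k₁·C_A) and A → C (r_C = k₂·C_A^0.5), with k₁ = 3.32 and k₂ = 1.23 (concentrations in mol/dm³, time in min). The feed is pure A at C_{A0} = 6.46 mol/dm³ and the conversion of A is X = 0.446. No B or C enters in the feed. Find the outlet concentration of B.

Exit C_A = C_{A0}(1−X) = 6.46×0.554 = 3.579 mol/dm³.
Rates in a CSTR are evaluated at the outlet concentration: r_B = 3.32×3.579 = 11.88, r_C = 1.23×3.579^0.5 = 2.327.
Fraction of consumed A going to B: r_B/(r_B+r_C) = 0.8362.
C_B = 0.8362·C_{A0}·X = 0.8362×6.46×0.446 = 2.41 mol/dm³.

2.41 mol/dm³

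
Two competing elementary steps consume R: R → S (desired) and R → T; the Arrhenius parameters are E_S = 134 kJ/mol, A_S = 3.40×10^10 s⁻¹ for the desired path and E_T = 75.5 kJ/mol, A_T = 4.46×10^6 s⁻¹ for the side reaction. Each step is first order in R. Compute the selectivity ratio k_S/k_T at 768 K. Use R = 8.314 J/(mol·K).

k_S/k_T = (A_S/A_T)·exp[−(E_S−E_T)/(RT)] = (A_S/A_T)·exp[(E_T−E_S)/(RT)].
(E_T−E_S)/(RT) = (75.5−134)×10³/(8.314×768) = -58500/6385 = -9.162.
k_S/k_T = (3.40×10^10/4.46×10^6)·exp(-9.162) = 7623 × 1.050×10^-4 = 0.800.

0.800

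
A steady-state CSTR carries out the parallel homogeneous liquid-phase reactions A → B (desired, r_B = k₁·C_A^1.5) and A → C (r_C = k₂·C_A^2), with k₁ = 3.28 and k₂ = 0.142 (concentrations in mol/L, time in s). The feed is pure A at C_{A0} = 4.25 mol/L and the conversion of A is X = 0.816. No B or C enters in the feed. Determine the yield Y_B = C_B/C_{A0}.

0.786

Exit C_A = C_{A0}(1−X) = 4.25×0.184 = 0.7820 mol/L.
Rates in a CSTR are evaluated at the outlet concentration: r_B = 3.28×0.7820^1.5 = 2.268, r_C = 0.142×0.7820^2 = 0.08684.
Fraction of consumed A going to B: r_B/(r_B+r_C) = 0.9631.
C_B = 0.9631·C_{A0}·X = 0.9631×4.25×0.816 = 3.34 mol/L; Y_B = C_B/C_{A0} = 0.786.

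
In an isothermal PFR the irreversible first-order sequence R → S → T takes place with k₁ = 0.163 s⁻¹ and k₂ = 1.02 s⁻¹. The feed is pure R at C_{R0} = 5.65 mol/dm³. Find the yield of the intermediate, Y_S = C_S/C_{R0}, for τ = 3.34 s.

The intermediate concentration in a first-order A→B→C sequence is C_S = k₁C_{R0}(e^(−k₁τ) − e^(−k₂τ))/(k₂−k₁).
e^(−k₁τ) = e^(−0.163×3.34) = e^(−0.5444) = 0.5802; e^(−k₂τ) = e^(−3.407) = 0.03315.
C_S = 0.163×5.65/(1.02−0.163) × (0.5802−0.03315) = 1.075×0.5470 = 0.5879 mol/dm³.
Y_S = C_S/C_{R0} = 0.5879/5.65 = 0.104.

0.104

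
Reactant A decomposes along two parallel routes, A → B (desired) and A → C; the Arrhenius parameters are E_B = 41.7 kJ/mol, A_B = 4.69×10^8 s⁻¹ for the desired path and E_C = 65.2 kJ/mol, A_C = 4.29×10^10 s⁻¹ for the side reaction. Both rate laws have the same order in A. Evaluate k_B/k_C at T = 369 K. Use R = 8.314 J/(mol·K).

Since both paths have the same order in A, the concentration cancels and S_{B/C} = k_B/k_C = (A_B/A_C)·exp[(E_C−E_B)/(RT)].
(E_C−E_B)/(RT) = (65.2−41.7)×10³/(8.314×369) = 23500/3068 = 7.660.
k_B/k_C = (4.69×10^8/4.29×10^10)·exp(7.660) = 0.01093 × 2122 = 23.2.
Since E_B < E_C, lowering the temperature improves selectivity toward B.

23.2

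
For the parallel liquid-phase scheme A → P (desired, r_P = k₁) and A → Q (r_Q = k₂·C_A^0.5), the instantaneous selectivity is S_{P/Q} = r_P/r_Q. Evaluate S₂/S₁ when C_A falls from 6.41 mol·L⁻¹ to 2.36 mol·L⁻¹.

S_{P/Q} = (k₁/k₂)·C_A^-0.5, so S₂/S₁ = (C_{A,2}/C_{A,1})^-0.5.
= (2.36/6.41)^(-0.5) = (0.3682)^(-0.5) = 1.65.

1.65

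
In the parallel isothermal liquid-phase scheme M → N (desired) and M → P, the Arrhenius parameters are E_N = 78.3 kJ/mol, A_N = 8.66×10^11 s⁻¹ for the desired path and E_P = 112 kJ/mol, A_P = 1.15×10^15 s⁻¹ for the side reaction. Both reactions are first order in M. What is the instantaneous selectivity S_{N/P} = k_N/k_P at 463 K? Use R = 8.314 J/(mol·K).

k_N/k_P = (A_N/A_P)·exp[−(E_N−E_P)/(RT)] = (A_N/A_P)·exp[(E_P−E_N)/(RT)].
(E_P−E_N)/(RT) = (112−78.3)×10³/(8.314×463) = 33700/3849 = 8.755.
k_N/k_P = (8.66×10^11/1.15×10^15)·exp(8.755) = 7.530×10^-4 × 6340 = 4.77.

4.77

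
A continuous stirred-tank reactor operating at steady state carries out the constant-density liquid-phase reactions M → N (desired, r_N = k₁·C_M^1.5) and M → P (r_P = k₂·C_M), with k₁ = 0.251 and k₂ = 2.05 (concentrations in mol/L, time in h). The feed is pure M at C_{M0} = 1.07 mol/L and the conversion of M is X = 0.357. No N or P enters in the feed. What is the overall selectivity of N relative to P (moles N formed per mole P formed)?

0.102

Exit C_M = C_{M0}(1−X) = 1.07×0.643 = 0.6880 mol/L.
A CSTR operates uniformly at the exit composition, giving r_N = 0.1432 and r_P = 1.410 (each k·C_M^n at C_M = 0.6880).
Overall selectivity = C_N/C_P = r_Nτ/(r_Pτ) = r_N/r_P = 0.102.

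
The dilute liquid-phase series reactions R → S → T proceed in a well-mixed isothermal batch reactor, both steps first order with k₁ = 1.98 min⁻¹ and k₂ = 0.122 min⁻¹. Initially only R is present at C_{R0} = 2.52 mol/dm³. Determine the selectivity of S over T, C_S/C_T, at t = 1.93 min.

5.14

Solving the coupled first-order balances gives C_S(t) = [k₁/(k₂−k₁)]·C_{R0}·(e^(−k₁t) − e^(−k₂t)).
e^(−k₁t) = e^(−1.98×1.93) = e^(−3.821) = 0.02190; e^(−k₂t) = e^(−0.2355) = 0.7902.
C_S = 1.98×2.52/(0.122−1.98) × (0.02190−0.7902) = (-2.685)×(-0.7683) = 2.063 mol/dm³.
C_R = C_{R0}e^(−k₁t) = 0.05518 mol/dm³, so C_T = C_{R0}−C_R−C_S = 0.4015 mol/dm³; C_S/C_T = 5.14.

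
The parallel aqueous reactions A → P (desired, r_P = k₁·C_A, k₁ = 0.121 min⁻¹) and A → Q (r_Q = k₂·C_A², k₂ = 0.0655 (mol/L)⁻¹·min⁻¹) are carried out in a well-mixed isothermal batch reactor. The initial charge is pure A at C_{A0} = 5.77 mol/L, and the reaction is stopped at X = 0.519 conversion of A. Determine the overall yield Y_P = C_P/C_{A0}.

C_A = C_{A0}(1−X) = 2.775 mol/L.
Along a PFR/batch, dC_P/dC_A = −r_P/(r_P+r_Q) = −k₁/(k₁+k₂·C_A).
Integrating from C_{A0} to C_A: C_P = (0.121/0.0655)·ln[(0.121+0.0655·5.77)/(0.121+0.0655·2.78)] = 1.847·ln(0.4989/0.3028) = 0.9226 mol/L.
Y_P = C_P/C_{A0} = 0.9226/5.77 = 0.160.

0.160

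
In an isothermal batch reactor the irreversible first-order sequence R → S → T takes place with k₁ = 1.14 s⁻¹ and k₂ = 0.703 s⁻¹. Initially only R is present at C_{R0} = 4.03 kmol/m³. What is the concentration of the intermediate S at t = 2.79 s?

1.04 kmol/m³

The intermediate concentration in a first-order A→B→C sequence is C_S = k₁C_{R0}(e^(−k₁t) − e^(−k₂t))/(k₂−k₁).
e^(−k₁t) = e^(−1.14×2.79) = e^(−3.181) = 0.04156; e^(−k₂t) = e^(−1.961) = 0.1407.
C_S = 1.14×4.03/(0.703−1.14) × (0.04156−0.1407) = (-10.51)×(-0.09910) = 1.042 kmol/m³.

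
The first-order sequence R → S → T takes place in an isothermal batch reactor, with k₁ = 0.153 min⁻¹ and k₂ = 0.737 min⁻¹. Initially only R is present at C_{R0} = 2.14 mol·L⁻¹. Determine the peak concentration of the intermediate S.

Evaluating C_S at t_opt = ln(k₂/k₁)/(k₂−k₁) gives C_{S,max}/C_{R0} = (k₁/k₂)^[k₂/(k₂−k₁)].
= (0.153/0.737)^(0.737/(0.737−0.153)) = (0.2076)^(1.262) = 0.1375.
C_{S,max} = 0.1375×2.14 = 0.294 mol·L⁻¹.

0.294 mol·L⁻¹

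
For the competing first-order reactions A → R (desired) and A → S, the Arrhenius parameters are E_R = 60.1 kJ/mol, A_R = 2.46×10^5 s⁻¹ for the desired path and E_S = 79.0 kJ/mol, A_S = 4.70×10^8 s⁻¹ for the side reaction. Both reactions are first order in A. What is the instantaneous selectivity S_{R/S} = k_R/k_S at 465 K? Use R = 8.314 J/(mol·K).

With equal orders, S_{R/S} = k_R/k_S = (A_R/A_S)·exp[(E_S−E_R)/(RT)].
(E_S−E_R)/(RT) = (79.0−60.1)×10³/(8.314×465) = 18900/3866 = 4.889.
k_R/k_S = (2.46×10^5/4.70×10^8)·exp(4.889) = 5.234×10^-4 × 132.8 = 0.0695.

0.0695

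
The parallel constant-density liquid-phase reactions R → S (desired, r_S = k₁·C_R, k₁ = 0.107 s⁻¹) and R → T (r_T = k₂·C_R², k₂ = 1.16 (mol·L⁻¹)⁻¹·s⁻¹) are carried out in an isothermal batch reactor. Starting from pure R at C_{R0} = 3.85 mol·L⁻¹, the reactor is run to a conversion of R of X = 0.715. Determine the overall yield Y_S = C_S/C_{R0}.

C_R = C_{R0}(1−X) = 1.097 mol·L⁻¹.
Along a PFR/batch, dC_S/dC_R = −r_S/(r_S+r_T) = −k₁/(k₁+k₂·C_R).
Integrating from C_{R0} to C_R: C_S = (0.107/1.16)·ln[(0.107+1.16·3.85)/(0.107+1.16·1.10)] = 0.09224·ln(4.573/1.380) = 0.1105 mol·L⁻¹.
Y_S = C_S/C_{R0} = 0.1105/3.85 = 0.0287.

0.0287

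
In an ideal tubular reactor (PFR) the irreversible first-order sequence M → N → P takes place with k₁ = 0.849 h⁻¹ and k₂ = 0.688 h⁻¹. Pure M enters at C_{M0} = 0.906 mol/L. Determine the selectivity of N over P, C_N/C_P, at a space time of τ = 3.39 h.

For first-order series with pure M initially, C_N(τ) = k₁C_{M0}/(k₂−k₁)·(e^(−k₁τ) − e^(−k₂τ)).
e^(−k₁τ) = e^(−0.849×3.39) = e^(−2.878) = 0.05624; e^(−k₂τ) = e^(−2.332) = 0.09707.
C_N = 0.849×0.906/(0.688−0.849) × (0.05624−0.09707) = (-4.778)×(-0.04083) = 0.1951 mol/L.
C_M = C_{M0}e^(−k₁τ) = 0.05095 mol/L, so C_P = C_{M0}−C_M−C_N = 0.6600 mol/L; C_N/C_P = 0.296.

0.296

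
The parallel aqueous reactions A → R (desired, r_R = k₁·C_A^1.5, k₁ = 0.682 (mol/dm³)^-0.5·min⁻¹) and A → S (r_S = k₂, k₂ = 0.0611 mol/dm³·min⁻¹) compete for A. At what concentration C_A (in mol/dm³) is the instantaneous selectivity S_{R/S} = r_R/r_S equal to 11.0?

S_{R/S} = (k₁/k₂)·C_A^1.5 ⇒ C_A = (S·k₂/k₁)^(1/1.5).
= (11.0×0.0611/0.682)^(0.6667) = (0.9855)^(0.6667) = 0.990 mol/dm³.

0.990 mol/dm³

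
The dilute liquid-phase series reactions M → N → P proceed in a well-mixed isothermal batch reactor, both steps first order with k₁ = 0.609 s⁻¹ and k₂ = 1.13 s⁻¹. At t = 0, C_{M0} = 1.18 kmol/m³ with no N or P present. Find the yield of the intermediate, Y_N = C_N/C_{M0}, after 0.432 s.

Solving the coupled first-order balances gives C_N(t) = [k₁/(k₂−k₁)]·C_{M0}·(e^(−k₁t) − e^(−k₂t)).
e^(−k₁t) = e^(−0.609×0.432) = e^(−0.2631) = 0.7687; e^(−k₂t) = e^(−0.4882) = 0.6138.
C_N = 0.609×1.18/(1.13−0.609) × (0.7687−0.6138) = 1.379×0.1549 = 0.2137 kmol/m³.
Y_N = C_N/C_{M0} = 0.2137/1.18 = 0.181.

0.181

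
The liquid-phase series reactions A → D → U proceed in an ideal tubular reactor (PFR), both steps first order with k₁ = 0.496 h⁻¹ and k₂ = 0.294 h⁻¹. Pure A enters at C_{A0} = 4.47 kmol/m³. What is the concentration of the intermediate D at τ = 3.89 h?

1.90 kmol/m³

For first-order series with pure A initially, C_D(τ) = k₁C_{A0}/(k₂−k₁)·(e^(−k₁τ) − e^(−k₂τ)).
e^(−k₁τ) = e^(−0.496×3.89) = e^(−1.929) = 0.1452; e^(−k₂τ) = e^(−1.144) = 0.3187.
C_D = 0.496×4.47/(0.294−0.496) × (0.1452−0.3187) = (-10.98)×(-0.1734) = 1.903 kmol/m³.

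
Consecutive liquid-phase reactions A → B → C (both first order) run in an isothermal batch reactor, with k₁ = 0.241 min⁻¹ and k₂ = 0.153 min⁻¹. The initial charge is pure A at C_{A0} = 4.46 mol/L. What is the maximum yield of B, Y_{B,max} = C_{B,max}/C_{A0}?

0.454

For a first-order series the maximum intermediate yield is C_{B,max}/C_{A0} = (k₁/k₂)^[k₂/(k₂−k₁)].
= (0.241/0.153)^(0.153/(0.153−0.241)) = (1.575)^(-1.739) = 0.4539.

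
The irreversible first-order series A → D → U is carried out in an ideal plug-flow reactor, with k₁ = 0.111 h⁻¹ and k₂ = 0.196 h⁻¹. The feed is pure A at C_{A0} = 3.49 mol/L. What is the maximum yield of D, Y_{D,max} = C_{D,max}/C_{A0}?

At the optimum, C_{D,max}/C_{A0} = (k₁/k₂)^[k₂/(k₂−k₁)].
= (0.111/0.196)^(0.196/(0.196−0.111)) = (0.5663)^(2.306) = 0.2695.

0.270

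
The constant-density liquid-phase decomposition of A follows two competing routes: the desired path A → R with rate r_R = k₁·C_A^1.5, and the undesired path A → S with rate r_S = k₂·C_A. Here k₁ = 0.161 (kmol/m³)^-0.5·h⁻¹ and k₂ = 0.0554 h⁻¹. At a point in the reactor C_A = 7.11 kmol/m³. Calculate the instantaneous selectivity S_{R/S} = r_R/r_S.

7.75

S_{R/S} = r_R/r_S = (k₁·C_A^1.5)/(k₂·C_A) = (k₁/k₂)·C_A^0.5.
= (0.161×7.110^1.5) / (0.0554×7.110) = 3.052/0.3939 = 7.75.
Since the desired path is higher order in A, keeping C_A high (PFR or concentrated feed) favours R.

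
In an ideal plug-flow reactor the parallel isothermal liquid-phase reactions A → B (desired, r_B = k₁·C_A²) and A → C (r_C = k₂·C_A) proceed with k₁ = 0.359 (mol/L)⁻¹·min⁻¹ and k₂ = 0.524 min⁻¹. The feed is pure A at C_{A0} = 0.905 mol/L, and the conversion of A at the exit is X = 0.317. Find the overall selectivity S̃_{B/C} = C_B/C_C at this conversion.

0.520

C_A = C_{A0}(1−X) = 0.6181 mol/L.
Along a PFR/batch, dC_C/dC_A = −r_C/(r_B+r_C) = −k₂/(k₂+k₁·C_A).
Integrating from C_{A0} to C_A: C_C = (0.524/0.359)·ln[(0.524+0.359·0.905)/(0.524+0.359·0.618)] = 1.460·ln(0.8489/0.7459) = 0.1888 mol/L.
Then C_B = (C_{A0}−C_A) − C_C = 0.2869 − 0.1888 = 0.09810 mol/L.
S̃_{B/C} = C_B/C_C = 0.09810/0.1888 = 0.520.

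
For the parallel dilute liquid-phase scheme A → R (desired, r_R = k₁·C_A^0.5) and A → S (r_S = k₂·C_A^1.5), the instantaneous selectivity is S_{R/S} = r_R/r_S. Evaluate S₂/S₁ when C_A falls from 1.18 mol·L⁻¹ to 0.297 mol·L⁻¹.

S_{R/S} = (k₁/k₂)·C_A⁻¹, so S₂/S₁ = (C_{A,2}/C_{A,1})⁻¹.
= 1.18/0.297 = 3.97.

3.97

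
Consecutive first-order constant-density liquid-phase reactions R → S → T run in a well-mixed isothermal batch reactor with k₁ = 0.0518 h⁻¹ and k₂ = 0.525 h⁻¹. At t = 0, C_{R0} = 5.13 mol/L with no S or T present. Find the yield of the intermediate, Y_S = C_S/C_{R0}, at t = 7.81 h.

The intermediate concentration in a first-order A→B→C sequence is C_S = k₁C_{R0}(e^(−k₁t) − e^(−k₂t))/(k₂−k₁).
e^(−k₁t) = e^(−0.0518×7.81) = e^(−0.4046) = 0.6673; e^(−k₂t) = e^(−4.100) = 0.01657.
C_S = 0.0518×5.13/(0.525−0.0518) × (0.6673−0.01657) = 0.5616×0.6507 = 0.3654 mol/L.
Y_S = C_S/C_{R0} = 0.3654/5.13 = 0.0712.

0.0712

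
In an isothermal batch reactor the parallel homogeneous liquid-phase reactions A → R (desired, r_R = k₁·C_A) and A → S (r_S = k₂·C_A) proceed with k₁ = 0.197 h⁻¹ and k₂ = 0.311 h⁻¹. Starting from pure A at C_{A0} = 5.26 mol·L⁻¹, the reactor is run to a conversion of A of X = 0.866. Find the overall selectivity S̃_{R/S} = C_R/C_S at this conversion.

0.633

C_A = C_{A0}(1−X) = 0.7048 mol·L⁻¹.
Both paths are first order in A, so the instantaneous fraction to R is constant: dC_R/d(−C_A) = k₁/(k₁+k₂) = 0.3878.
C_R = 0.3878·(C_{A0}−C_A) = 0.3878×4.555 = 1.77 mol·L⁻¹.
C_S = (C_{A0}−C_A)−C_R = 2.789 mol·L⁻¹; S̃_{R/S} = 1.766/2.789 = 0.633.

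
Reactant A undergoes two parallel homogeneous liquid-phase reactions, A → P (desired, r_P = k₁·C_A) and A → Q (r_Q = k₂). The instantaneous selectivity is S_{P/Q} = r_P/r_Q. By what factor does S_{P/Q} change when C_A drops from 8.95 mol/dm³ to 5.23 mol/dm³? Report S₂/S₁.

S_{P/Q} = (k₁/k₂)·C_A, so S₂/S₁ = (C_{A,2}/C_{A,1}).
= 5.23/8.95 = 0.584.
Selectivity toward P falls as C_A falls — high-concentration operation is favoured.

0.584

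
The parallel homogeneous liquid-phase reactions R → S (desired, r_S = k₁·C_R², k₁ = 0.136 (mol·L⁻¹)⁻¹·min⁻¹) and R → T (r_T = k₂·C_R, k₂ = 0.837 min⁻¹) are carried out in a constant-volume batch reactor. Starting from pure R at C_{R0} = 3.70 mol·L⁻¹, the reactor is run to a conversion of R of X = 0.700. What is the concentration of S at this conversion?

0.713 mol·L⁻¹

C_R = C_{R0}(1−X) = 1.110 mol·L⁻¹.
Along a PFR/batch, dC_T/dC_R = −r_T/(r_S+r_T) = −k₂/(k₂+k₁·C_R).
Integrating from C_{R0} to C_R: C_T = (0.837/0.136)·ln[(0.837+0.136·3.70)/(0.837+0.136·1.11)] = 6.154·ln(1.340/0.9880) = 1.877 mol·L⁻¹.
Then C_S = (C_{R0}−C_R) − C_T = 2.590 − 1.877 = 0.7133 mol·L⁻¹.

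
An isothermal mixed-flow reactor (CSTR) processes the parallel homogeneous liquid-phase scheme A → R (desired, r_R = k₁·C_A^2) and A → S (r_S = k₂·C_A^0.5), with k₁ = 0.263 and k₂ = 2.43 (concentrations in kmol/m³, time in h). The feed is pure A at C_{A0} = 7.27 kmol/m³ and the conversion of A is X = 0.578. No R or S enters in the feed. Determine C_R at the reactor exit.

1.55 kmol/m³

Exit C_A = C_{A0}(1−X) = 7.27×0.422 = 3.068 kmol/m³.
A CSTR operates uniformly at the exit composition, giving r_R = 2.475 and r_S = 4.256 (each k·C_A^n at C_A = 3.068).
Fraction of consumed A going to R: r_R/(r_R+r_S) = 0.3677.
C_R = 0.3677·C_{A0}·X = 0.3677×7.27×0.578 = 1.55 kmol/m³.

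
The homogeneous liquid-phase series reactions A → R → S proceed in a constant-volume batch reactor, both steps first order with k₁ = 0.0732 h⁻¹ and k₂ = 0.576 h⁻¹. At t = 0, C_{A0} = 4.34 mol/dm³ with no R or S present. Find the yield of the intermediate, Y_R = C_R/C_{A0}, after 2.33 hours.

0.0847

The intermediate concentration in a first-order A→B→C sequence is C_R = k₁C_{A0}(e^(−k₁t) − e^(−k₂t))/(k₂−k₁).
e^(−k₁t) = e^(−0.0732×2.33) = e^(−0.1706) = 0.8432; e^(−k₂t) = e^(−1.342) = 0.2613.
C_R = 0.0732×4.34/(0.576−0.0732) × (0.8432−0.2613) = 0.6318×0.5819 = 0.3677 mol/dm³.
Y_R = C_R/C_{A0} = 0.3677/4.34 = 0.0847.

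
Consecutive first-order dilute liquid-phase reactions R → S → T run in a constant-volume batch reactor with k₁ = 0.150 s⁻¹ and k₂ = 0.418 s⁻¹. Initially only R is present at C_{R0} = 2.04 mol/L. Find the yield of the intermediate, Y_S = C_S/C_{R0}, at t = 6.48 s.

0.174

Solving the coupled first-order balances gives C_S(t) = [k₁/(k₂−k₁)]·C_{R0}·(e^(−k₁t) − e^(−k₂t)).
e^(−k₁t) = e^(−0.150×6.48) = e^(−0.9720) = 0.3783; e^(−k₂t) = e^(−2.709) = 0.06663.
C_S = 0.150×2.04/(0.418−0.150) × (0.3783−0.06663) = 1.142×0.3117 = 0.3559 mol/L.
Y_S = C_S/C_{R0} = 0.3559/2.04 = 0.174.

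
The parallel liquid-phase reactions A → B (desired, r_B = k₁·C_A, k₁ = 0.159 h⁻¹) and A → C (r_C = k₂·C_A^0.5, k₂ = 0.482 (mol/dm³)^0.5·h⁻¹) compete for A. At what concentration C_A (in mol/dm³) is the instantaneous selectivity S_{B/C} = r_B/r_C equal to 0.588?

3.18 mol/dm³

S_{B/C} = (k₁/k₂)·C_A^0.5 ⇒ C_A = (S·k₂/k₁)^(2).
= (0.588×0.482/0.159)^(2) = (1.782)^(2) = 3.18 mol/dm³.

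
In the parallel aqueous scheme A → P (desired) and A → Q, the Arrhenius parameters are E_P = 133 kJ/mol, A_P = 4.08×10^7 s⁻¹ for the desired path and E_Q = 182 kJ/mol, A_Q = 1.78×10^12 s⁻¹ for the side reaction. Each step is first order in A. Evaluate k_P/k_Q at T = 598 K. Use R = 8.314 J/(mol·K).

With equal orders, S_{P/Q} = k_P/k_Q = (A_P/A_Q)·exp[(E_Q−E_P)/(RT)].
(E_Q−E_P)/(RT) = (182−133)×10³/(8.314×598) = 49000/4972 = 9.856.
k_P/k_Q = (4.08×10^7/1.78×10^12)·exp(9.856) = 2.292×10^-5 × 19066 = 0.437.

0.437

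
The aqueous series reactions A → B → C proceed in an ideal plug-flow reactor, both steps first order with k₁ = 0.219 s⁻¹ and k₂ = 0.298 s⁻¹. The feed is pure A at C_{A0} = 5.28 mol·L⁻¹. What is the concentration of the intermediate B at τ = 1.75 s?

1.29 mol·L⁻¹

Solving the coupled first-order balances gives C_B(τ) = [k₁/(k₂−k₁)]·C_{A0}·(e^(−k₁τ) − e^(−k₂τ)).
e^(−k₁τ) = e^(−0.219×1.75) = e^(−0.3832) = 0.6816; e^(−k₂τ) = e^(−0.5215) = 0.5936.
C_B = 0.219×5.28/(0.298−0.219) × (0.6816−0.5936) = 14.64×0.08801 = 1.288 mol·L⁻¹.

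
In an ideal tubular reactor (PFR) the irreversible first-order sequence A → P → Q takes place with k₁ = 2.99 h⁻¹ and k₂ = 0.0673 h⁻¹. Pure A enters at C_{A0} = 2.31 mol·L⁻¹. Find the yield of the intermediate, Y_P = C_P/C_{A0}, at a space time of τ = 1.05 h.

0.909

The intermediate concentration in a first-order A→B→C sequence is C_P = k₁C_{A0}(e^(−k₁τ) − e^(−k₂τ))/(k₂−k₁).
e^(−k₁τ) = e^(−2.99×1.05) = e^(−3.140) = 0.04330; e^(−k₂τ) = e^(−0.07067) = 0.9318.
C_P = 2.99×2.31/(0.0673−2.99) × (0.04330−0.9318) = (-2.363)×(-0.8885) = 2.100 mol·L⁻¹.
Y_P = C_P/C_{A0} = 2.100/2.31 = 0.909.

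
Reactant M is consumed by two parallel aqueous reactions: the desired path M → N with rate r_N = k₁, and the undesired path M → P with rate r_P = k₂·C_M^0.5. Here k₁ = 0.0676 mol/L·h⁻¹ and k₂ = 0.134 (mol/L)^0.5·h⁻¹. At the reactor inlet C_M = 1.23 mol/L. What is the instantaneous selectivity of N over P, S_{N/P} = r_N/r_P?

0.455

S_{N/P} = r_N/r_P = (k₁)/(k₂·C_M^0.5) = (k₁/k₂)·C_M^-0.5.
= (0.0676) / (0.134×1.230^0.5) = 0.06760/0.1486 = 0.455.
The undesired path is higher order in M, so low C_M (CSTR or dilute feed) favours N.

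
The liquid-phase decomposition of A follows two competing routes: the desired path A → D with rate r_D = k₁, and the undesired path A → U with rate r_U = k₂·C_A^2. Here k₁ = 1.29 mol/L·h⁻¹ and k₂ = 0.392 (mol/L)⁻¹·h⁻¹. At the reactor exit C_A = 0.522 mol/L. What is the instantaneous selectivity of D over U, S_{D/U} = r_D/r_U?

12.1

S_{D/U} = r_D/r_U = (k₁)/(k₂·C_A^2) = (k₁/k₂)·C_A^-2.
= (1.29) / (0.392×0.5220^2) = 1.290/0.1068 = 12.1.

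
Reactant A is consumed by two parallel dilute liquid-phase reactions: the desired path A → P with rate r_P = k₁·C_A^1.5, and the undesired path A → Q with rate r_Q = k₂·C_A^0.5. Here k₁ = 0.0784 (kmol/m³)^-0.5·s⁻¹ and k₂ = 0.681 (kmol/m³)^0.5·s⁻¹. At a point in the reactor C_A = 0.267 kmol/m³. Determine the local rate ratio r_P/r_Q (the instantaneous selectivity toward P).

0.0307

S_{P/Q} = r_P/r_Q = (k₁·C_A^1.5)/(k₂·C_A^0.5) = (k₁/k₂)·C_A.
= (0.0784×0.2670^1.5) / (0.681×0.2670^0.5) = 0.01082/0.3519 = 0.0307.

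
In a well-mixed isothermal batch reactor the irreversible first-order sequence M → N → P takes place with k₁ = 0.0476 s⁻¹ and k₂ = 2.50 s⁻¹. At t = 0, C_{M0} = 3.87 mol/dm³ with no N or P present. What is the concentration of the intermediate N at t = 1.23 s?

Solving the coupled first-order balances gives C_N(t) = [k₁/(k₂−k₁)]·C_{M0}·(e^(−k₁t) − e^(−k₂t)).
e^(−k₁t) = e^(−0.0476×1.23) = e^(−0.05855) = 0.9431; e^(−k₂t) = e^(−3.075) = 0.04619.
C_N = 0.0476×3.87/(2.50−0.0476) × (0.9431−0.04619) = 0.07511×0.8969 = 0.06737 mol/dm³.

0.0674 mol/dm³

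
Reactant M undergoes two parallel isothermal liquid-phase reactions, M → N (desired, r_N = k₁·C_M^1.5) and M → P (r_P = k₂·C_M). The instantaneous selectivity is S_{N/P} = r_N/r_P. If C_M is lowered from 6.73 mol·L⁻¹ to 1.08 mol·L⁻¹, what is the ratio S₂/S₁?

S_{N/P} = (k₁/k₂)·C_M^0.5, so S₂/S₁ = (C_{M,2}/C_{M,1})^0.5.
= (1.08/6.73)^0.5 = (0.1605)^0.5 = 0.401.
Selectivity toward N falls as C_M falls — high-concentration operation is favoured.

0.401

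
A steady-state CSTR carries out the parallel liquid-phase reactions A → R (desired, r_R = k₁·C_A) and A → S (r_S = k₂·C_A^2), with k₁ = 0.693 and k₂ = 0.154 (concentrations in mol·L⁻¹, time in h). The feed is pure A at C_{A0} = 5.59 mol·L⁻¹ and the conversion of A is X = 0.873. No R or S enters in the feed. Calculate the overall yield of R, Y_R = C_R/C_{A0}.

Exit C_A = C_{A0}(1−X) = 5.59×0.127 = 0.7099 mol·L⁻¹.
Rates in a CSTR are evaluated at the outlet concentration: r_R = 0.693×0.7099 = 0.4920, r_S = 0.154×0.7099^2 = 0.07762.
Fraction of consumed A going to R: r_R/(r_R+r_S) = 0.8637.
C_R = 0.8637·C_{A0}·X = 0.8637×5.59×0.873 = 4.22 mol·L⁻¹; Y_R = C_R/C_{A0} = 0.754.

0.754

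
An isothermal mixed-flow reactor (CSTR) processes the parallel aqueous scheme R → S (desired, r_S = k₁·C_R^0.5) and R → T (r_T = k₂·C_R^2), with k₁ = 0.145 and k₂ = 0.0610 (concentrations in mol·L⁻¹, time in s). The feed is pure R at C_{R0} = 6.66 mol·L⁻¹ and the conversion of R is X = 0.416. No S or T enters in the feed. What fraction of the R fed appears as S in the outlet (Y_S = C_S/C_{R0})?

Exit C_R = C_{R0}(1−X) = 6.66×0.584 = 3.889 mol·L⁻¹.
In a CSTR the entire volume is at exit conditions, so r_S = 0.145×3.889^0.5 = 0.2860 and r_T = 0.0610×3.889^2 = 0.9228.
Fraction of consumed R going to S: r_S/(r_S+r_T) = 0.2366.
C_S = 0.2366·C_{R0}·X = 0.2366×6.66×0.416 = 0.655 mol·L⁻¹; Y_S = C_S/C_{R0} = 0.0984.

0.0984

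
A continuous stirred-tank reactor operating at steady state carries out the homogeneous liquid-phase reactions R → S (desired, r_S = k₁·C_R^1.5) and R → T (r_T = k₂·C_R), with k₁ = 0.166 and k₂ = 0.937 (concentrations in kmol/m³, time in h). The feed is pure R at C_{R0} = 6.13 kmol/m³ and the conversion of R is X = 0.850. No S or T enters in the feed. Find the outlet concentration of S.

Exit C_R = C_{R0}(1−X) = 6.13×0.150 = 0.9195 kmol/m³.
A CSTR operates uniformly at the exit composition, giving r_S = 0.1464 and r_T = 0.8616 (each k·C_R^n at C_R = 0.9195).
Fraction of consumed R going to S: r_S/(r_S+r_T) = 0.1452.
C_S = 0.1452·C_{R0}·X = 0.1452×6.13×0.850 = 0.757 kmol/m³.

0.757 kmol/m³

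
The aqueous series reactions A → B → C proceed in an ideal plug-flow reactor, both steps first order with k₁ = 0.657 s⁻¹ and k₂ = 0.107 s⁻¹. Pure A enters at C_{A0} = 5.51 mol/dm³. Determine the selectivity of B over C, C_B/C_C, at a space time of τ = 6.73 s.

The intermediate concentration in a first-order A→B→C sequence is C_B = k₁C_{A0}(e^(−k₁τ) − e^(−k₂τ))/(k₂−k₁).
e^(−k₁τ) = e^(−0.657×6.73) = e^(−4.422) = 0.01201; e^(−k₂τ) = e^(−0.7201) = 0.4867.
C_B = 0.657×5.51/(0.107−0.657) × (0.01201−0.4867) = (-6.582)×(-0.4747) = 3.124 mol/dm³.
C_A = C_{A0}e^(−k₁τ) = 0.06620 mol/dm³, so C_C = C_{A0}−C_A−C_B = 2.319 mol/dm³; C_B/C_C = 1.35.

1.35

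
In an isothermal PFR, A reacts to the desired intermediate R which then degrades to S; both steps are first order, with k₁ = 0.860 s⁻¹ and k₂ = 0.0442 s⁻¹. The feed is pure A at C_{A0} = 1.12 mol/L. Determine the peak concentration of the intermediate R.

For a first-order series the maximum intermediate yield is C_{R,max}/C_{A0} = (k₁/k₂)^[k₂/(k₂−k₁)].
= (0.860/0.0442)^(0.0442/(0.0442−0.860)) = (19.46)^(-0.05418) = 0.8514.
C_{R,max} = 0.8514×1.12 = 0.954 mol/L.

0.954 mol/L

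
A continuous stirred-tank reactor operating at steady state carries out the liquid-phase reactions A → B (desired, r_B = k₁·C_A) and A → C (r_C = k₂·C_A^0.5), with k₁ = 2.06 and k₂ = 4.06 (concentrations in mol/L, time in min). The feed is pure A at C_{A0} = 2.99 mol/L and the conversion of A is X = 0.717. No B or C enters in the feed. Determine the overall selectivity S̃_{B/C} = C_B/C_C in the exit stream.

0.467

Exit C_A = C_{A0}(1−X) = 2.99×0.283 = 0.8462 mol/L.
In a CSTR the entire volume is at exit conditions, so r_B = 2.06×0.8462 = 1.743 and r_C = 4.06×0.8462^0.5 = 3.735.
Overall selectivity = C_B/C_C = r_Bτ/(r_Cτ) = r_B/r_C = 0.467.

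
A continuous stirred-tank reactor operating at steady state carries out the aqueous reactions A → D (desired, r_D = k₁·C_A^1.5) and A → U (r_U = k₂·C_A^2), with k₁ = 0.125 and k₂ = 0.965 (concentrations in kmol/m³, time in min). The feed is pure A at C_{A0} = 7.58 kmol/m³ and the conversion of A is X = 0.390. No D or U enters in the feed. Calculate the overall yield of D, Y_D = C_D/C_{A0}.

Exit C_A = C_{A0}(1−X) = 7.58×0.610 = 4.624 kmol/m³.
Rates in a CSTR are evaluated at the outlet concentration: r_D = 0.125×4.624^1.5 = 1.243, r_U = 0.965×4.624^2 = 20.63.
Fraction of consumed A going to D: r_D/(r_D+r_U) = 0.05682.
C_D = 0.05682·C_{A0}·X = 0.05682×7.58×0.390 = 0.168 kmol/m³; Y_D = C_D/C_{A0} = 0.0222.

0.0222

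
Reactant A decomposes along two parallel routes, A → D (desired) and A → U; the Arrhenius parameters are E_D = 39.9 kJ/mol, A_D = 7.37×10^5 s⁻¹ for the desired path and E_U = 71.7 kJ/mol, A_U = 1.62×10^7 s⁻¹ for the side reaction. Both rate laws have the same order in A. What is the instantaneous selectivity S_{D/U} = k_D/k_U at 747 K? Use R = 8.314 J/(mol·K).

7.62

k_D/k_U = (A_D/A_U)·exp[−(E_D−E_U)/(RT)] = (A_D/A_U)·exp[(E_U−E_D)/(RT)].
(E_U−E_D)/(RT) = (71.7−39.9)×10³/(8.314×747) = 31800/6211 = 5.120.
k_D/k_U = (7.37×10^5/1.62×10^7)·exp(5.120) = 0.04549 × 167.4 = 7.62.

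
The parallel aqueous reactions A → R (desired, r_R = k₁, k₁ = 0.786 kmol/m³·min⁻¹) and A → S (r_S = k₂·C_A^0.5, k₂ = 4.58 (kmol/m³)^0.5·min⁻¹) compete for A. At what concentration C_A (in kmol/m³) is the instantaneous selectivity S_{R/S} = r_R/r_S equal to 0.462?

S_{R/S} = (k₁/k₂)·C_A^-0.5 ⇒ C_A = (S·k₂/k₁)^(-2).
= (0.462×4.58/0.786)^(-2) = (2.692)^(-2) = 0.138 kmol/m³.

0.138 kmol/m³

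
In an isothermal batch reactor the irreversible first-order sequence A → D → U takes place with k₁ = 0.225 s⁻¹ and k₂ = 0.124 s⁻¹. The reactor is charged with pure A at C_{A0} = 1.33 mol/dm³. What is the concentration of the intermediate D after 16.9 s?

For first-order series with pure A initially, C_D(t) = k₁C_{A0}/(k₂−k₁)·(e^(−k₁t) − e^(−k₂t)).
e^(−k₁t) = e^(−0.225×16.9) = e^(−3.802) = 0.02231; e^(−k₂t) = e^(−2.096) = 0.1230.
C_D = 0.225×1.33/(0.124−0.225) × (0.02231−0.1230) = (-2.963)×(-0.1007) = 0.2983 mol/dm³.

0.298 mol/dm³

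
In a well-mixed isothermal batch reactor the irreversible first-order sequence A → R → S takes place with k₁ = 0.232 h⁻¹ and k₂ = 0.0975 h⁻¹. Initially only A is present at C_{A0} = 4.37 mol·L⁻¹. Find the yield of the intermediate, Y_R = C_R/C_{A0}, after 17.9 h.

The intermediate concentration in a first-order A→B→C sequence is C_R = k₁C_{A0}(e^(−k₁t) − e^(−k₂t))/(k₂−k₁).
e^(−k₁t) = e^(−0.232×17.9) = e^(−4.153) = 0.01572; e^(−k₂t) = e^(−1.745) = 0.1746.
C_R = 0.232×4.37/(0.0975−0.232) × (0.01572−0.1746) = (-7.538)×(-0.1589) = 1.198 mol·L⁻¹.
Y_R = C_R/C_{A0} = 1.198/4.37 = 0.274.

0.274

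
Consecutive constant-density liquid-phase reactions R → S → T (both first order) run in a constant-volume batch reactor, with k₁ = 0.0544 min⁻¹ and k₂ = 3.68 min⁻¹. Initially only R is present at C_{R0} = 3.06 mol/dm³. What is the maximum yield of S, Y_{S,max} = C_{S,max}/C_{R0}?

0.0139

Evaluating C_S at t_opt = ln(k₂/k₁)/(k₂−k₁) gives C_{S,max}/C_{R0} = (k₁/k₂)^[k₂/(k₂−k₁)].
= (0.0544/3.68)^(3.68/(3.68−0.0544)) = (0.01478)^(1.015) = 0.01388.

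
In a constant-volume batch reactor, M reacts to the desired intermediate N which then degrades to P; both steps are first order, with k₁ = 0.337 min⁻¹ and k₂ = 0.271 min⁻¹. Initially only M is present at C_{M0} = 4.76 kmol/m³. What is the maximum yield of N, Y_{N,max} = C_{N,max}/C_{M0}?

0.409

For a first-order series the maximum intermediate yield is C_{N,max}/C_{M0} = (k₁/k₂)^[k₂/(k₂−k₁)].
= (0.337/0.271)^(0.271/(0.271−0.337)) = (1.244)^(-4.106) = 0.4086.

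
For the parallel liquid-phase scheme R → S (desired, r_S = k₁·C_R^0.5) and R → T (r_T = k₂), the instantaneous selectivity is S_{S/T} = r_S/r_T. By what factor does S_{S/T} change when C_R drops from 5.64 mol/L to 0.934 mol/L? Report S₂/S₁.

S_{S/T} = (k₁/k₂)·C_R^0.5, so S₂/S₁ = (C_{R,2}/C_{R,1})^0.5.
= (0.934/5.64)^0.5 = (0.1656)^0.5 = 0.407.

0.407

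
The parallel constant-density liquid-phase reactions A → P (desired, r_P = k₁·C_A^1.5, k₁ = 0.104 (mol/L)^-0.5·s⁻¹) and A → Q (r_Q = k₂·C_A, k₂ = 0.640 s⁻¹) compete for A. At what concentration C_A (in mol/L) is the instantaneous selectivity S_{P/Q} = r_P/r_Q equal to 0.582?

S_{P/Q} = (k₁/k₂)·C_A^0.5 ⇒ C_A = (S·k₂/k₁)^(2).
= (0.582×0.640/0.104)^(2) = (3.582)^(2) = 12.8 mol/L.

12.8 mol/L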